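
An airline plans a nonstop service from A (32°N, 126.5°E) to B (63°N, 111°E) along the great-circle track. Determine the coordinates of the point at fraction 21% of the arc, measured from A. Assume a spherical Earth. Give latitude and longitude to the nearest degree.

The haversine formula gives a central angle δ ≈ 0.568 rad (32.5°) between the endpoints.
Interpolate at f = 0.21 with slerp weights a = sin((1−f)δ)/sin δ ≈ 0.806, b = sin(fδ)/sin δ ≈ 0.221.
p = a·p₁ + b·p₂ ≈ (-0.443, 0.643, 0.624); φ = arcsin(p_z) ≈ 38.64°, λ = atan2(p_y, p_x) ≈ 124.53°.

≈ (39°N, 125°E)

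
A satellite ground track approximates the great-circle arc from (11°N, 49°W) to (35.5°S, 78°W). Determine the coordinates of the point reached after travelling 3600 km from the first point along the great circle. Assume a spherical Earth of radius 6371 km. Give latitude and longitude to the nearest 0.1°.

≈ (17.3°S, 64.9°W)

Write both endpoints as unit vectors p₁, p₂ with components (cos φ cos λ, cos φ sin λ, sin φ).
The central angle between the endpoints is δ = arccos(p₁·p₂) ≈ 0.942 rad (54.0°). The total great-circle distance is δ·R ≈ 0.942 × 6371 ≈ 6002 km, so the target fraction is f = 3600/6002 ≈ 0.600.
Interpolate at f ≈ 0.600 with slerp weights a = sin((1−f)δ)/sin δ ≈ 0.455, b = sin(fδ)/sin δ ≈ 0.662.
p = a·p₁ + b·p₂ ≈ (0.405, -0.864, -0.298); φ = arcsin(p_z) ≈ -17.32°, λ = atan2(p_y, p_x) ≈ -64.89°.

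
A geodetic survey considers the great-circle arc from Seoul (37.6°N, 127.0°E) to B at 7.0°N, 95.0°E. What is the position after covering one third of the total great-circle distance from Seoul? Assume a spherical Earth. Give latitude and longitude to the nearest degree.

≈ 28°N, 115°E

Convert each endpoint to a unit vector on the sphere (x = cos φ cos λ, y = cos φ sin λ, z = sin φ).
The central angle between the endpoints is δ = arccos(p₁·p₂) ≈ 0.736 rad (42.2°).
Interpolate at f = 1/3 with slerp weights a = sin((1−f)δ)/sin δ ≈ 0.702, b = sin(fδ)/sin δ ≈ 0.362.
p = a·p₁ + b·p₂ ≈ (-0.366, 0.802, 0.472); φ = arcsin(p_z) ≈ 28.19°, λ = atan2(p_y, p_x) ≈ 114.53°.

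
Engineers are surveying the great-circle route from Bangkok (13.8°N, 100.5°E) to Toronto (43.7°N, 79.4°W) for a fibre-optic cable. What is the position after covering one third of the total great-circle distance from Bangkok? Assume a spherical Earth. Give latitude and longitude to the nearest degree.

≈ 55°N, 100°E

Convert each endpoint to a unit vector on the sphere (x = cos φ cos λ, y = cos φ sin λ, z = sin φ).
The central angle between the endpoints is δ = arccos(p₁·p₂) ≈ 2.138 rad (122.5°).
Interpolate at f = 1/3 with slerp weights a = sin((1−f)δ)/sin δ ≈ 1.173, b = sin(fδ)/sin δ ≈ 0.775.
p = a·p₁ + b·p₂ ≈ (-0.105, 0.569, 0.815); φ = arcsin(p_z) ≈ 54.63°, λ = atan2(p_y, p_x) ≈ 100.40°.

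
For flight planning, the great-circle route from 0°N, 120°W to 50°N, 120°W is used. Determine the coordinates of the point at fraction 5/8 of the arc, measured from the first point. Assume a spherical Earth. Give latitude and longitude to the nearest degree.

≈ 31°N, 120°W

Write both endpoints as unit vectors p₁, p₂ with components (cos φ cos λ, cos φ sin λ, sin φ).
The central angle between the endpoints is δ = arccos(p₁·p₂) ≈ 0.873 rad (50.0°).
Interpolate at f = 5/8 with slerp weights a = sin((1−f)δ)/sin δ ≈ 0.420, b = sin(fδ)/sin δ ≈ 0.677.
p = a·p₁ + b·p₂ ≈ (-0.427, -0.740, 0.519); φ = arcsin(p_z) ≈ 31.25°, λ = atan2(p_y, p_x) ≈ -120.00°.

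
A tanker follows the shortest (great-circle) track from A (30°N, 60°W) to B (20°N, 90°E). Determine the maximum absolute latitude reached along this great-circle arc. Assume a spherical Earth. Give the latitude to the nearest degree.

The great circle lies in the plane with unit normal n̂ = (p₁ × p₂)/|p₁ × p₂|.
Here n̂_z ≈ +0.481; the vertex latitude is φ_max = arccos|n̂_z| ≈ 61.2°.
Check via Clairaut: cos φ_max = |cos φ₁| · sin C = cos(30.0°)·sin(33.8°) ≈ 0.481, again giving ≈ 61.2°.

≈ 61°N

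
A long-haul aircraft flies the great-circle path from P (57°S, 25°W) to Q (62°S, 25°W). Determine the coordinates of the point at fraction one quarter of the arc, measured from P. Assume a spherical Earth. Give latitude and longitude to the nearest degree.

Write both endpoints as unit vectors p₁, p₂ with components (cos φ cos λ, cos φ sin λ, sin φ).
The central angle between the endpoints is δ = arccos(p₁·p₂) ≈ 0.087 rad (5.0°).
Interpolate at f = 1/4 with slerp weights a = sin((1−f)δ)/sin δ ≈ 0.750, b = sin(fδ)/sin δ ≈ 0.250.
p = a·p₁ + b·p₂ ≈ (0.477, -0.222, -0.850); φ = arcsin(p_z) ≈ -58.25°, λ = atan2(p_y, p_x) ≈ -25.00°.

≈ (58°S, 25°W)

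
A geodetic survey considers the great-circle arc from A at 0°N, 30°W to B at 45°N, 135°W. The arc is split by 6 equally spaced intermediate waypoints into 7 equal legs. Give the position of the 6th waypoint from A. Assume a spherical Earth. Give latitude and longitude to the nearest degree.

≈ 46°N, 115°W

Write both endpoints as unit vectors p₁, p₂ with components (cos φ cos λ, cos φ sin λ, sin φ).
The central angle between the endpoints is δ = arccos(p₁·p₂) ≈ 1.755 rad (100.5°).
Interpolate at f = 6/7 with slerp weights a = sin((1−f)δ)/sin δ ≈ 0.252, b = sin(fδ)/sin δ ≈ 1.015.
p = a·p₁ + b·p₂ ≈ (-0.289, -0.634, 0.718); φ = arcsin(p_z) ≈ 45.86°, λ = atan2(p_y, p_x) ≈ -114.51°.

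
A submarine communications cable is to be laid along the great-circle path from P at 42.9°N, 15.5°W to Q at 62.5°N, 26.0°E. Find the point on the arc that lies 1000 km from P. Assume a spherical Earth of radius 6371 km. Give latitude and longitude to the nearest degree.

The haversine formula gives a central angle δ ≈ 0.541 rad (31.0°) between the endpoints. The total great-circle distance is δ·R ≈ 0.541 × 6371 ≈ 3447 km, so the target fraction is f = 1000/3447 ≈ 0.290.
Interpolate at f ≈ 0.290 with slerp weights a = sin((1−f)δ)/sin δ ≈ 0.728, b = sin(fδ)/sin δ ≈ 0.303.
p = a·p₁ + b·p₂ ≈ (0.640, -0.081, 0.764); φ = arcsin(p_z) ≈ 49.86°, λ = atan2(p_y, p_x) ≈ -7.22°.

≈ 50°N, 7°W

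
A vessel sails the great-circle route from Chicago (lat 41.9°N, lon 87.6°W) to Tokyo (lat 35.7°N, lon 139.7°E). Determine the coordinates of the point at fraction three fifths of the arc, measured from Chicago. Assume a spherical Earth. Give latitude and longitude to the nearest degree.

Convert each endpoint to a unit vector on the sphere (x = cos φ cos λ, y = cos φ sin λ, z = sin φ).
The central angle between the endpoints is δ = arccos(p₁·p₂) ≈ 1.591 rad (91.2°).
Interpolate at f = 3/5 with slerp weights a = sin((1−f)δ)/sin δ ≈ 0.594, b = sin(fδ)/sin δ ≈ 0.816.
p = a·p₁ + b·p₂ ≈ (-0.487, -0.013, 0.873); φ = arcsin(p_z) ≈ 60.84°, λ = atan2(p_y, p_x) ≈ -178.43°.

≈ lat 61°N, lon 178°W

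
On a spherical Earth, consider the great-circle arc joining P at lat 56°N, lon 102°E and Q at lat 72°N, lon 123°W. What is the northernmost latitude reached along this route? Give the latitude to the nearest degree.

The great circle lies in the plane with unit normal n̂ = (p₁ × p₂)/|p₁ × p₂|.
Here n̂_z ≈ +0.164; the vertex latitude is φ_max = arccos|n̂_z| ≈ 80.6°.
Check via Clairaut: cos φ_max = |cos φ₁| · sin C = cos(56.0°)·sin(17.0°) ≈ 0.164, again giving ≈ 80.6°.

≈ 81°N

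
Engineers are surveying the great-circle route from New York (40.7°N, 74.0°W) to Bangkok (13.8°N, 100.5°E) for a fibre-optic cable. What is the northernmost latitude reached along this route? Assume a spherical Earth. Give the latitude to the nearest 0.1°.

≈ 85.0°N

The great circle lies in the plane with unit normal n̂ = (p₁ × p₂)/|p₁ × p₂|.
Here n̂_z ≈ +0.086; the vertex latitude is φ_max = arccos|n̂_z| ≈ 85.0°.
Check via Clairaut: cos φ_max = |cos φ₁| · sin C = cos(40.7°)·sin(6.5°) ≈ 0.086, again giving ≈ 85.0°.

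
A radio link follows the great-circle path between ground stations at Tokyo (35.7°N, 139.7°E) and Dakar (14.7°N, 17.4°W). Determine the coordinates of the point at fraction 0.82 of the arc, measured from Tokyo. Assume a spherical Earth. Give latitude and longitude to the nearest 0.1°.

≈ 35.2°N, 7.0°W

Write both endpoints as unit vectors p₁, p₂ with components (cos φ cos λ, cos φ sin λ, sin φ).
The central angle between the endpoints is δ = arccos(p₁·p₂) ≈ 2.184 rad (125.1°).
Interpolate at f = 0.82 with slerp weights a = sin((1−f)δ)/sin δ ≈ 0.468, b = sin(fδ)/sin δ ≈ 1.193.
p = a·p₁ + b·p₂ ≈ (0.811, -0.099, 0.576); φ = arcsin(p_z) ≈ 35.18°, λ = atan2(p_y, p_x) ≈ -6.97°.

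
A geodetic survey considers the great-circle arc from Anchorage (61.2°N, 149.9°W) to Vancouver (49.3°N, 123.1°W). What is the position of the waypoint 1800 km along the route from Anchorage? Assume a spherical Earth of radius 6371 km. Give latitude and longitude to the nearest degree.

≈ 51°N, 126°W

Convert each endpoint to a unit vector on the sphere (x = cos φ cos λ, y = cos φ sin λ, z = sin φ).
The central angle between the endpoints is δ = arccos(p₁·p₂) ≈ 0.334 rad (19.1°). The total great-circle distance is δ·R ≈ 0.334 × 6371 ≈ 2127 km, so the target fraction is f = 1800/2127 ≈ 0.846.
Interpolate at f ≈ 0.846 with slerp weights a = sin((1−f)δ)/sin δ ≈ 0.157, b = sin(fδ)/sin δ ≈ 0.851.
p = a·p₁ + b·p₂ ≈ (-0.368, -0.503, 0.782); φ = arcsin(p_z) ≈ 51.46°, λ = atan2(p_y, p_x) ≈ -126.23°.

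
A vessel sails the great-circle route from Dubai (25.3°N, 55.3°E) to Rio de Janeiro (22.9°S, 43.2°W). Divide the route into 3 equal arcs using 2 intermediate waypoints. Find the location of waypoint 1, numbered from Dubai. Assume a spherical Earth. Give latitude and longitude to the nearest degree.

The haversine formula gives a central angle δ ≈ 1.864 rad (106.8°) between the endpoints.
Interpolate at f = 1/3 with slerp weights a = sin((1−f)δ)/sin δ ≈ 0.989, b = sin(fδ)/sin δ ≈ 0.608.
p = a·p₁ + b·p₂ ≈ (0.917, 0.352, 0.186); φ = arcsin(p_z) ≈ 10.72°, λ = atan2(p_y, p_x) ≈ 20.97°.

≈ 11°N, 21°E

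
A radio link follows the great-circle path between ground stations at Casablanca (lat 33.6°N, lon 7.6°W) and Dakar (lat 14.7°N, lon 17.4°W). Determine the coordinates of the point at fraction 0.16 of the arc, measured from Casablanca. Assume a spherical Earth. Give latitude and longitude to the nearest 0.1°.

≈ lat 30.6°N, lon 9.4°W

Convert each endpoint to a unit vector on the sphere (x = cos φ cos λ, y = cos φ sin λ, z = sin φ).
The central angle between the endpoints is δ = arccos(p₁·p₂) ≈ 0.364 rad (20.9°).
Interpolate at f = 0.16 with slerp weights a = sin((1−f)δ)/sin δ ≈ 0.846, b = sin(fδ)/sin δ ≈ 0.164.
p = a·p₁ + b·p₂ ≈ (0.849, -0.140, 0.509); φ = arcsin(p_z) ≈ 30.62°, λ = atan2(p_y, p_x) ≈ -9.39°.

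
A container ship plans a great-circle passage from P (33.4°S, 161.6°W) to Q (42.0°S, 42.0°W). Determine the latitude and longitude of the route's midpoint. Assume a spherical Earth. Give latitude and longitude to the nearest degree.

From cos δ = sin φ₁ sin φ₂ + cos φ₁ cos φ₂ cos Δλ, the central angle is δ ≈ 1.509 rad (86.5°).
Interpolate at f = 1/2 with slerp weights a = sin((1−f)δ)/sin δ ≈ 0.686, b = sin(fδ)/sin δ ≈ 0.686.
p = a·p₁ + b·p₂ ≈ (-0.165, -0.522, -0.837); φ = arcsin(p_z) ≈ -56.81°, λ = atan2(p_y, p_x) ≈ -107.50°.

≈ (57°S, 108°W)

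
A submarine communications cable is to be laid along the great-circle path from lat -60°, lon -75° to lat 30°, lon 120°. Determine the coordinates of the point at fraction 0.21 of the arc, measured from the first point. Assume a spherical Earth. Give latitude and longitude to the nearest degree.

≈ lat -77°, lon -159°

Write both endpoints as unit vectors p₁, p₂ with components (cos φ cos λ, cos φ sin λ, sin φ).
The central angle between the endpoints is δ = arccos(p₁·p₂) ≈ 2.589 rad (148.4°).
Interpolate at f = 0.21 with slerp weights a = sin((1−f)δ)/sin δ ≈ 1.695, b = sin(fδ)/sin δ ≈ 0.986.
p = a·p₁ + b·p₂ ≈ (-0.208, -0.079, -0.975); φ = arcsin(p_z) ≈ -77.16°, λ = atan2(p_y, p_x) ≈ -159.11°.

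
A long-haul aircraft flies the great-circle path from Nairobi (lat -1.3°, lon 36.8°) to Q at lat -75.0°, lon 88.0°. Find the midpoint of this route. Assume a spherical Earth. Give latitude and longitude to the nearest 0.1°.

The haversine formula gives a central angle δ ≈ 1.386 rad (79.4°) between the endpoints.
Interpolate at f = 1/2 with slerp weights a = sin((1−f)δ)/sin δ ≈ 0.650, b = sin(fδ)/sin δ ≈ 0.650.
p = a·p₁ + b·p₂ ≈ (0.526, 0.557, -0.642); φ = arcsin(p_z) ≈ -39.97°, λ = atan2(p_y, p_x) ≈ 46.65°.

≈ lat -40.0°, lon 46.6°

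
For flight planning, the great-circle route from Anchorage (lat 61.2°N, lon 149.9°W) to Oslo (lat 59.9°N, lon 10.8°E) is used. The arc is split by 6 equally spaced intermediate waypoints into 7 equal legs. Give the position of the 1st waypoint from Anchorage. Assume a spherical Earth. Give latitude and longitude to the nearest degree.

≈ lat 69°N, lon 145°W

The haversine formula gives a central angle δ ≈ 1.012 rad (58.0°) between the endpoints.
Interpolate at f = 1/7 with slerp weights a = sin((1−f)δ)/sin δ ≈ 0.899, b = sin(fδ)/sin δ ≈ 0.170.
p = a·p₁ + b·p₂ ≈ (-0.291, -0.201, 0.935); φ = arcsin(p_z) ≈ 69.27°, λ = atan2(p_y, p_x) ≈ -145.34°.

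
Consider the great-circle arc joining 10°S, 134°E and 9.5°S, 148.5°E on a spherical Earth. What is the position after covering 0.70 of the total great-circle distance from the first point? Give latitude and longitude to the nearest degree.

Convert each endpoint to a unit vector on the sphere (x = cos φ cos λ, y = cos φ sin λ, z = sin φ).
The central angle between the endpoints is δ = arccos(p₁·p₂) ≈ 0.250 rad (14.3°).
Interpolate at f = 0.70 with slerp weights a = sin((1−f)δ)/sin δ ≈ 0.303, b = sin(fδ)/sin δ ≈ 0.704.
p = a·p₁ + b·p₂ ≈ (-0.799, 0.577, -0.169); φ = arcsin(p_z) ≈ -9.71°, λ = atan2(p_y, p_x) ≈ 144.15°.

≈ 10°S, 144°E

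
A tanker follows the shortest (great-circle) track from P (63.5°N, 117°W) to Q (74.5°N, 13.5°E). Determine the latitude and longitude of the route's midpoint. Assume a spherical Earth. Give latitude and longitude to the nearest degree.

Convert each endpoint to a unit vector on the sphere (x = cos φ cos λ, y = cos φ sin λ, z = sin φ).
The central angle between the endpoints is δ = arccos(p₁·p₂) ≈ 0.668 rad (38.3°).
Interpolate at f = 1/2 with slerp weights a = sin((1−f)δ)/sin δ ≈ 0.529, b = sin(fδ)/sin δ ≈ 0.529.
p = a·p₁ + b·p₂ ≈ (0.030, -0.177, 0.984); φ = arcsin(p_z) ≈ 79.63°, λ = atan2(p_y, p_x) ≈ -80.30°.

≈ (80°N, 80°W)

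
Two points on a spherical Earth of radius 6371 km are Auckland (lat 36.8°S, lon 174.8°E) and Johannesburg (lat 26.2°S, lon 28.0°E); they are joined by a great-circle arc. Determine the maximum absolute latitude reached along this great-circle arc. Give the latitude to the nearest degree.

The great circle lies in the plane with unit normal n̂ = (p₁ × p₂)/|p₁ × p₂|.
Here n̂_z ≈ -0.418; the vertex latitude is φ_max = arccos|n̂_z| ≈ 65.3°.
Check via Clairaut: cos φ_max = |cos φ₁| · sin C = cos(36.8°)·sin(148.5°) ≈ 0.418, again giving ≈ 65.3°.

≈ 65°S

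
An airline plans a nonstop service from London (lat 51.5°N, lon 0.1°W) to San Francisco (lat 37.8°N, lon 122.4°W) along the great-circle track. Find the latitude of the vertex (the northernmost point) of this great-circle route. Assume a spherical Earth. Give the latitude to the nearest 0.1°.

≈ 64.8°N

The great circle lies in the plane with unit normal n̂ = (p₁ × p₂)/|p₁ × p₂|.
Here n̂_z ≈ -0.426; the vertex latitude is φ_max = arccos|n̂_z| ≈ 64.8°.
Check via Clairaut: cos φ_max = |cos φ₁| · sin C = cos(51.5°)·sin(43.2°) ≈ 0.426, again giving ≈ 64.8°.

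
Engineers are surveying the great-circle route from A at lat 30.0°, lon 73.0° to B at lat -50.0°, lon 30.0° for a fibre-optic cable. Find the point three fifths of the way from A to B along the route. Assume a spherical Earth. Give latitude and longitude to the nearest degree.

≈ lat -19°, lon 51°

Write both endpoints as unit vectors p₁, p₂ with components (cos φ cos λ, cos φ sin λ, sin φ).
The central angle between the endpoints is δ = arccos(p₁·p₂) ≈ 1.547 rad (88.6°).
Interpolate at f = 3/5 with slerp weights a = sin((1−f)δ)/sin δ ≈ 0.580, b = sin(fδ)/sin δ ≈ 0.801.
p = a·p₁ + b·p₂ ≈ (0.593, 0.738, -0.323); φ = arcsin(p_z) ≈ -18.86°, λ = atan2(p_y, p_x) ≈ 51.23°.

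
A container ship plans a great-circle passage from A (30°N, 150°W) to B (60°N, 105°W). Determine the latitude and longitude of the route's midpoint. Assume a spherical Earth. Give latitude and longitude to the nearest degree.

Convert each endpoint to a unit vector on the sphere (x = cos φ cos λ, y = cos φ sin λ, z = sin φ).
The central angle between the endpoints is δ = arccos(p₁·p₂) ≈ 0.739 rad (42.3°).
Interpolate at f = 1/2 with slerp weights a = sin((1−f)δ)/sin δ ≈ 0.536, b = sin(fδ)/sin δ ≈ 0.536.
p = a·p₁ + b·p₂ ≈ (-0.472, -0.491, 0.732); φ = arcsin(p_z) ≈ 47.09°, λ = atan2(p_y, p_x) ≈ -133.83°.

≈ (47°N, 134°W)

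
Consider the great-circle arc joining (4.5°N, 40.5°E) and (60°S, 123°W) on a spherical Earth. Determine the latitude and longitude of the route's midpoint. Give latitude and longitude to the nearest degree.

The haversine formula gives a central angle δ ≈ 2.148 rad (123.1°) between the endpoints.
Interpolate at f = 1/2 with slerp weights a = sin((1−f)δ)/sin δ ≈ 1.049, b = sin(fδ)/sin δ ≈ 1.049.
p = a·p₁ + b·p₂ ≈ (0.510, 0.239, -0.826); φ = arcsin(p_z) ≈ -55.73°, λ = atan2(p_y, p_x) ≈ 25.16°.

≈ (56°S, 25°E)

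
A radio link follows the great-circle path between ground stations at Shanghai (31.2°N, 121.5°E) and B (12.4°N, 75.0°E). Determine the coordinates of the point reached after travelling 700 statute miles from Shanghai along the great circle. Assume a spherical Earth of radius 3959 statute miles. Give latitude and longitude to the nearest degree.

From cos δ = sin φ₁ sin φ₂ + cos φ₁ cos φ₂ cos Δλ, the central angle is δ ≈ 0.814 rad (46.7°). The total great-circle distance is δ·R ≈ 0.814 × 3959 ≈ 3224 mi, so the target fraction is f = 700/3224 ≈ 0.217.
Interpolate at f ≈ 0.217 with slerp weights a = sin((1−f)δ)/sin δ ≈ 0.818, b = sin(fδ)/sin δ ≈ 0.242.
p = a·p₁ + b·p₂ ≈ (-0.305, 0.825, 0.476); φ = arcsin(p_z) ≈ 28.42°, λ = atan2(p_y, p_x) ≈ 110.27°.

≈ (28°N, 110°E)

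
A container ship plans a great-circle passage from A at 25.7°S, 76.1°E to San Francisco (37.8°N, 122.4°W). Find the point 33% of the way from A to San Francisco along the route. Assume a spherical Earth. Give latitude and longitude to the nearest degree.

From cos δ = sin φ₁ sin φ₂ + cos φ₁ cos φ₂ cos Δλ, the central angle is δ ≈ 2.796 rad (160.2°).
Interpolate at f = 0.33 with slerp weights a = sin((1−f)δ)/sin δ ≈ 2.820, b = sin(fδ)/sin δ ≈ 2.356.
p = a·p₁ + b·p₂ ≈ (-0.387, 0.895, 0.221); φ = arcsin(p_z) ≈ 12.76°, λ = atan2(p_y, p_x) ≈ 113.37°.

≈ 13°N, 113°E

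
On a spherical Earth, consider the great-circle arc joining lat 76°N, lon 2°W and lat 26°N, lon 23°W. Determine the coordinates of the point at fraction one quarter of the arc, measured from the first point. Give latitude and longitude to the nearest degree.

≈ lat 64°N, lon 14°W

Convert each endpoint to a unit vector on the sphere (x = cos φ cos λ, y = cos φ sin λ, z = sin φ).
The central angle between the endpoints is δ = arccos(p₁·p₂) ≈ 0.891 rad (51.1°).
Interpolate at f = 1/4 with slerp weights a = sin((1−f)δ)/sin δ ≈ 0.797, b = sin(fδ)/sin δ ≈ 0.284.
p = a·p₁ + b·p₂ ≈ (0.428, -0.106, 0.898); φ = arcsin(p_z) ≈ 63.85°, λ = atan2(p_y, p_x) ≈ -13.98°.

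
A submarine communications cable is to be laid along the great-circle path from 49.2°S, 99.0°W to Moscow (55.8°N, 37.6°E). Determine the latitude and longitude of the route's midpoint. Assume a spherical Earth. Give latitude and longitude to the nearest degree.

Convert each endpoint to a unit vector on the sphere (x = cos φ cos λ, y = cos φ sin λ, z = sin φ).
The central angle between the endpoints is δ = arccos(p₁·p₂) ≈ 2.675 rad (153.2°).
Interpolate at f = 1/2 with slerp weights a = sin((1−f)δ)/sin δ ≈ 2.161, b = sin(fδ)/sin δ ≈ 2.161.
p = a·p₁ + b·p₂ ≈ (0.742, -0.654, 0.151); φ = arcsin(p_z) ≈ 8.71°, λ = atan2(p_y, p_x) ≈ -41.39°.

≈ 9°N, 41°W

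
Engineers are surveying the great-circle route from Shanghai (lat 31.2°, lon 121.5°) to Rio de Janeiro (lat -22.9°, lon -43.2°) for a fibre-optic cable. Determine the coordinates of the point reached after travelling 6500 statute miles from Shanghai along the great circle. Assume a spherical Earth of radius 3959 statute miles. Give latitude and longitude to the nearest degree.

≈ lat 21°, lon 13°

Write both endpoints as unit vectors p₁, p₂ with components (cos φ cos λ, cos φ sin λ, sin φ).
The central angle between the endpoints is δ = arccos(p₁·p₂) ≈ 2.864 rad (164.1°). The total great-circle distance is δ·R ≈ 2.864 × 3959 ≈ 11337 mi, so the target fraction is f = 6500/11337 ≈ 0.573.
Interpolate at f ≈ 0.573 with slerp weights a = sin((1−f)δ)/sin δ ≈ 3.424, b = sin(fδ)/sin δ ≈ 3.634.
p = a·p₁ + b·p₂ ≈ (0.910, 0.205, 0.359); φ = arcsin(p_z) ≈ 21.06°, λ = atan2(p_y, p_x) ≈ 12.71°.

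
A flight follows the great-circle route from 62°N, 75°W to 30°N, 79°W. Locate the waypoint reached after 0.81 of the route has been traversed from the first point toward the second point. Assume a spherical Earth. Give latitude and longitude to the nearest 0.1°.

≈ 36.1°N, 78.5°W

From cos δ = sin φ₁ sin φ₂ + cos φ₁ cos φ₂ cos Δλ, the central angle is δ ≈ 0.560 rad (32.1°).
Interpolate at f = 0.81 with slerp weights a = sin((1−f)δ)/sin δ ≈ 0.200, b = sin(fδ)/sin δ ≈ 0.825.
p = a·p₁ + b·p₂ ≈ (0.161, -0.792, 0.589); φ = arcsin(p_z) ≈ 36.09°, λ = atan2(p_y, p_x) ≈ -78.54°.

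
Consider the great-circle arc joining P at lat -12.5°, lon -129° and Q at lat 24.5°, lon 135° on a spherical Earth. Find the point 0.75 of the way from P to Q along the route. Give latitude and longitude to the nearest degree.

Convert each endpoint to a unit vector on the sphere (x = cos φ cos λ, y = cos φ sin λ, z = sin φ).
The central angle between the endpoints is δ = arccos(p₁·p₂) ≈ 1.754 rad (100.5°).
Interpolate at f = 0.75 with slerp weights a = sin((1−f)δ)/sin δ ≈ 0.432, b = sin(fδ)/sin δ ≈ 0.984.
p = a·p₁ + b·p₂ ≈ (-0.899, 0.306, 0.315); φ = arcsin(p_z) ≈ 18.34°, λ = atan2(p_y, p_x) ≈ 161.22°.

≈ lat 18°, lon 161°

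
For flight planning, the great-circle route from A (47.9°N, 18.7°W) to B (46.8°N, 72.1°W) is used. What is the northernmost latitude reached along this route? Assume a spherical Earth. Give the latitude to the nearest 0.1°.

≈ 50.6°N

The great circle lies in the plane with unit normal n̂ = (p₁ × p₂)/|p₁ × p₂|.
Here n̂_z ≈ -0.635; the vertex latitude is φ_max = arccos|n̂_z| ≈ 50.6°.
Check via Clairaut: cos φ_max = |cos φ₁| · sin C = cos(47.9°)·sin(71.3°) ≈ 0.635, again giving ≈ 50.6°.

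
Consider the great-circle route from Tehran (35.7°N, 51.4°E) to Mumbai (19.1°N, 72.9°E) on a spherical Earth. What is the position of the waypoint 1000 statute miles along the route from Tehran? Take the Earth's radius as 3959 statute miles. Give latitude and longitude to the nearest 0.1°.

From cos δ = sin φ₁ sin φ₂ + cos φ₁ cos φ₂ cos Δλ, the central angle is δ ≈ 0.440 rad (25.2°). The total great-circle distance is δ·R ≈ 0.440 × 3959 ≈ 1740 mi, so the target fraction is f = 1000/1740 ≈ 0.575.
Interpolate at f ≈ 0.575 with slerp weights a = sin((1−f)δ)/sin δ ≈ 0.437, b = sin(fδ)/sin δ ≈ 0.587.
p = a·p₁ + b·p₂ ≈ (0.384, 0.808, 0.447); φ = arcsin(p_z) ≈ 26.56°, λ = atan2(p_y, p_x) ≈ 64.54°.

≈ 26.6°N, 64.5°E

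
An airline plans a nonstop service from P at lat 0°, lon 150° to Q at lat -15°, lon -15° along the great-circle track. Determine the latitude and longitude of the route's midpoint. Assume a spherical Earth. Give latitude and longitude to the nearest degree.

Convert each endpoint to a unit vector on the sphere (x = cos φ cos λ, y = cos φ sin λ, z = sin φ).
The central angle between the endpoints is δ = arccos(p₁·p₂) ≈ 2.773 rad (158.9°).
Interpolate at f = 1/2 with slerp weights a = sin((1−f)δ)/sin δ ≈ 2.732, b = sin(fδ)/sin δ ≈ 2.732.
p = a·p₁ + b·p₂ ≈ (0.183, 0.683, -0.707); φ = arcsin(p_z) ≈ -45.00°, λ = atan2(p_y, p_x) ≈ 75.00°.

≈ lat -45°, lon 75°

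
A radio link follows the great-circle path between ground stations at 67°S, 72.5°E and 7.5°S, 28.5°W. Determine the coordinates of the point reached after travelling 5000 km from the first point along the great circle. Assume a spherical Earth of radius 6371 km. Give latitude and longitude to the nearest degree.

Convert each endpoint to a unit vector on the sphere (x = cos φ cos λ, y = cos φ sin λ, z = sin φ).
The central angle between the endpoints is δ = arccos(p₁·p₂) ≈ 1.525 rad (87.4°). The total great-circle distance is δ·R ≈ 1.525 × 6371 ≈ 9713 km, so the target fraction is f = 5000/9713 ≈ 0.515.
Interpolate at f ≈ 0.515 with slerp weights a = sin((1−f)δ)/sin δ ≈ 0.675, b = sin(fδ)/sin δ ≈ 0.707.
p = a·p₁ + b·p₂ ≈ (0.696, -0.083, -0.714); φ = arcsin(p_z) ≈ -45.52°, λ = atan2(p_y, p_x) ≈ -6.82°.

≈ 46°S, 7°W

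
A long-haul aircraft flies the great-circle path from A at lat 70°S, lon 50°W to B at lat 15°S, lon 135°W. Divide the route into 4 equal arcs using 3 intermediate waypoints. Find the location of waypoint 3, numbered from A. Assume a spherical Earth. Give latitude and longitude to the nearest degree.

≈ lat 32°S, lon 127°W

Convert each endpoint to a unit vector on the sphere (x = cos φ cos λ, y = cos φ sin λ, z = sin φ).
The central angle between the endpoints is δ = arccos(p₁·p₂) ≈ 1.295 rad (74.2°).
Interpolate at f = 3/4 with slerp weights a = sin((1−f)δ)/sin δ ≈ 0.331, b = sin(fδ)/sin δ ≈ 0.858.
p = a·p₁ + b·p₂ ≈ (-0.513, -0.673, -0.533); φ = arcsin(p_z) ≈ -32.20°, λ = atan2(p_y, p_x) ≈ -127.35°.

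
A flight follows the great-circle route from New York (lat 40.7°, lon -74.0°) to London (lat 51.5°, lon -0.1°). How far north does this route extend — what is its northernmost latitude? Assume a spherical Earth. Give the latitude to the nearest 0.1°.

≈ 53.8°

The great circle lies in the plane with unit normal n̂ = (p₁ × p₂)/|p₁ × p₂|.
Here n̂_z ≈ +0.591; the vertex latitude is φ_max = arccos|n̂_z| ≈ 53.8°.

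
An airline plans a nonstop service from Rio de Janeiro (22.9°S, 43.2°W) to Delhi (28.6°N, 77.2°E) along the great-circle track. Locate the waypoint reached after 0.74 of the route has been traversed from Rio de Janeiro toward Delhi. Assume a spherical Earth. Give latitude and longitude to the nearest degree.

Convert each endpoint to a unit vector on the sphere (x = cos φ cos λ, y = cos φ sin λ, z = sin φ).
The central angle between the endpoints is δ = arccos(p₁·p₂) ≈ 2.209 rad (126.6°).
Interpolate at f = 0.74 with slerp weights a = sin((1−f)δ)/sin δ ≈ 0.676, b = sin(fδ)/sin δ ≈ 1.242.
p = a·p₁ + b·p₂ ≈ (0.696, 0.637, 0.332); φ = arcsin(p_z) ≈ 19.36°, λ = atan2(p_y, p_x) ≈ 42.49°.

≈ (19°N, 42°E)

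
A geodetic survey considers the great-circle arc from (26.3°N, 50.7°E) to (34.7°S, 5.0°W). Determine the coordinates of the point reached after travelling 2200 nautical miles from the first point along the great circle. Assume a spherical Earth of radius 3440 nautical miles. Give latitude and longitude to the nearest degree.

From cos δ = sin φ₁ sin φ₂ + cos φ₁ cos φ₂ cos Δλ, the central angle is δ ≈ 1.407 rad (80.6°). The total great-circle distance is δ·R ≈ 1.407 × 3440 ≈ 4840 nmi, so the target fraction is f = 2200/4840 ≈ 0.455.
Interpolate at f ≈ 0.455 with slerp weights a = sin((1−f)δ)/sin δ ≈ 0.704, b = sin(fδ)/sin δ ≈ 0.605.
p = a·p₁ + b·p₂ ≈ (0.895, 0.445, -0.033); φ = arcsin(p_z) ≈ -1.87°, λ = atan2(p_y, p_x) ≈ 26.43°.

≈ (2°S, 26°E)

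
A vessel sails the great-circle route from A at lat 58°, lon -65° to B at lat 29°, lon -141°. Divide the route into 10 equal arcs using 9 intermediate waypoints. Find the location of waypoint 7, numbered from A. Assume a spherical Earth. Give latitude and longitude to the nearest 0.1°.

≈ lat 42.3°, lon -126.8°

Write both endpoints as unit vectors p₁, p₂ with components (cos φ cos λ, cos φ sin λ, sin φ).
The central angle between the endpoints is δ = arccos(p₁·p₂) ≈ 1.020 rad (58.4°).
Interpolate at f = 7/10 with slerp weights a = sin((1−f)δ)/sin δ ≈ 0.354, b = sin(fδ)/sin δ ≈ 0.769.
p = a·p₁ + b·p₂ ≈ (-0.443, -0.593, 0.672); φ = arcsin(p_z) ≈ 42.25°, λ = atan2(p_y, p_x) ≈ -126.78°.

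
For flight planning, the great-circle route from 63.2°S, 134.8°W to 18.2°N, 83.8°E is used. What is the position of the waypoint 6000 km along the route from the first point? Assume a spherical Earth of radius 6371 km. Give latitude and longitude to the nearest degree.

From cos δ = sin φ₁ sin φ₂ + cos φ₁ cos φ₂ cos Δλ, the central angle is δ ≈ 2.231 rad (127.8°). The total great-circle distance is δ·R ≈ 2.231 × 6371 ≈ 14216 km, so the target fraction is f = 6000/14216 ≈ 0.422.
Interpolate at f ≈ 0.422 with slerp weights a = sin((1−f)δ)/sin δ ≈ 1.217, b = sin(fδ)/sin δ ≈ 1.024.
p = a·p₁ + b·p₂ ≈ (-0.281, 0.578, -0.766); φ = arcsin(p_z) ≈ -50.00°, λ = atan2(p_y, p_x) ≈ 115.97°.

≈ 50°S, 116°E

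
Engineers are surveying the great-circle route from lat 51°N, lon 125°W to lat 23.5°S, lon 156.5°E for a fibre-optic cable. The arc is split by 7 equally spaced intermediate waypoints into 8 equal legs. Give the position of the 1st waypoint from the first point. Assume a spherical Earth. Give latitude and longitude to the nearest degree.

Convert each endpoint to a unit vector on the sphere (x = cos φ cos λ, y = cos φ sin λ, z = sin φ).
The central angle between the endpoints is δ = arccos(p₁·p₂) ≈ 1.767 rad (101.2°).
Interpolate at f = 1/8 with slerp weights a = sin((1−f)δ)/sin δ ≈ 1.019, b = sin(fδ)/sin δ ≈ 0.223.
p = a·p₁ + b·p₂ ≈ (-0.556, -0.444, 0.703); φ = arcsin(p_z) ≈ 44.67°, λ = atan2(p_y, p_x) ≈ -141.39°.

≈ lat 45°N, lon 141°W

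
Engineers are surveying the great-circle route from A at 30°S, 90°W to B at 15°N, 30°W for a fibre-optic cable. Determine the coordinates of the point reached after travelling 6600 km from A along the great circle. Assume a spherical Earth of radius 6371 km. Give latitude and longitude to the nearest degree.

The haversine formula gives a central angle δ ≈ 1.278 rad (73.2°) between the endpoints. The total great-circle distance is δ·R ≈ 1.278 × 6371 ≈ 8141 km, so the target fraction is f = 6600/8141 ≈ 0.811.
Interpolate at f ≈ 0.811 with slerp weights a = sin((1−f)δ)/sin δ ≈ 0.250, b = sin(fδ)/sin δ ≈ 0.899.
p = a·p₁ + b·p₂ ≈ (0.752, -0.651, 0.108); φ = arcsin(p_z) ≈ 6.17°, λ = atan2(p_y, p_x) ≈ -40.88°.

≈ 6°N, 41°W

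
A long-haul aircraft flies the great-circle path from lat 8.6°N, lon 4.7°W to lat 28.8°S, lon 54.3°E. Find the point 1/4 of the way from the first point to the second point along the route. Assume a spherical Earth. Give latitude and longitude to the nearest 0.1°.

Convert each endpoint to a unit vector on the sphere (x = cos φ cos λ, y = cos φ sin λ, z = sin φ).
The central angle between the endpoints is δ = arccos(p₁·p₂) ≈ 1.187 rad (68.0°).
Interpolate at f = 1/4 with slerp weights a = sin((1−f)δ)/sin δ ≈ 0.838, b = sin(fδ)/sin δ ≈ 0.315.
p = a·p₁ + b·p₂ ≈ (0.987, 0.157, -0.027); φ = arcsin(p_z) ≈ -1.52°, λ = atan2(p_y, p_x) ≈ 9.01°.

≈ lat 1.5°S, lon 9.0°E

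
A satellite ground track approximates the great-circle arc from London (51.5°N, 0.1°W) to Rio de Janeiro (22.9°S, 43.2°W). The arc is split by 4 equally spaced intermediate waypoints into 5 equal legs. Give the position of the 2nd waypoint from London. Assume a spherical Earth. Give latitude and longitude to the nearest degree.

The haversine formula gives a central angle δ ≈ 1.456 rad (83.4°) between the endpoints.
Interpolate at f = 2/5 with slerp weights a = sin((1−f)δ)/sin δ ≈ 0.772, b = sin(fδ)/sin δ ≈ 0.554.
p = a·p₁ + b·p₂ ≈ (0.852, -0.350, 0.389); φ = arcsin(p_z) ≈ 22.86°, λ = atan2(p_y, p_x) ≈ -22.33°.

≈ (23°N, 22°W)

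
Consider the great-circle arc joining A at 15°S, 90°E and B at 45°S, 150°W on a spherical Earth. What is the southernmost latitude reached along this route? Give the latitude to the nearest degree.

The great circle lies in the plane with unit normal n̂ = (p₁ × p₂)/|p₁ × p₂|.
Here n̂_z ≈ +0.599; the vertex latitude is φ_max = arccos|n̂_z| ≈ 53.2°.
Check via Clairaut: cos φ_max = |cos φ₁| · sin C = cos(15.0°)·sin(141.7°) ≈ 0.599, again giving ≈ 53.2°.

≈ 53°S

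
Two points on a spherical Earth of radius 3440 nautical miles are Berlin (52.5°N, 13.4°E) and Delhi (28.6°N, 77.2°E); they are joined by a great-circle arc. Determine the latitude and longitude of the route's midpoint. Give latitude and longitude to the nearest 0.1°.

≈ 45.0°N, 51.7°E

Convert each endpoint to a unit vector on the sphere (x = cos φ cos λ, y = cos φ sin λ, z = sin φ).
The central angle between the endpoints is δ = arccos(p₁·p₂) ≈ 0.907 rad (52.0°).
Interpolate at f = 1/2 with slerp weights a = sin((1−f)δ)/sin δ ≈ 0.556, b = sin(fδ)/sin δ ≈ 0.556.
p = a·p₁ + b·p₂ ≈ (0.438, 0.555, 0.708); φ = arcsin(p_z) ≈ 45.04°, λ = atan2(p_y, p_x) ≈ 51.73°.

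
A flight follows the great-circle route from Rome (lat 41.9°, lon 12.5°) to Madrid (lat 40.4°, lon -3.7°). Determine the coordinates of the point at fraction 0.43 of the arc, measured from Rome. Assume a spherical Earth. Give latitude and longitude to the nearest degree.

≈ lat 42°, lon 5°

Convert each endpoint to a unit vector on the sphere (x = cos φ cos λ, y = cos φ sin λ, z = sin φ).
The central angle between the endpoints is δ = arccos(p₁·p₂) ≈ 0.214 rad (12.3°).
Interpolate at f = 0.43 with slerp weights a = sin((1−f)δ)/sin δ ≈ 0.573, b = sin(fδ)/sin δ ≈ 0.433.
p = a·p₁ + b·p₂ ≈ (0.745, 0.071, 0.663); φ = arcsin(p_z) ≈ 41.53°, λ = atan2(p_y, p_x) ≈ 5.45°.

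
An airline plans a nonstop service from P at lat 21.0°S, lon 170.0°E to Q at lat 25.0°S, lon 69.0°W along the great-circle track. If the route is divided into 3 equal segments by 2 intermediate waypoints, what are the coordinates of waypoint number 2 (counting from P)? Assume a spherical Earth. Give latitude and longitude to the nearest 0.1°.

≈ lat 39.3°S, lon 107.8°W

From cos δ = sin φ₁ sin φ₂ + cos φ₁ cos φ₂ cos Δλ, the central angle is δ ≈ 1.859 rad (106.5°).
Interpolate at f = 2/3 with slerp weights a = sin((1−f)δ)/sin δ ≈ 0.606, b = sin(fδ)/sin δ ≈ 0.986.
p = a·p₁ + b·p₂ ≈ (-0.237, -0.736, -0.634); φ = arcsin(p_z) ≈ -39.34°, λ = atan2(p_y, p_x) ≈ -107.82°.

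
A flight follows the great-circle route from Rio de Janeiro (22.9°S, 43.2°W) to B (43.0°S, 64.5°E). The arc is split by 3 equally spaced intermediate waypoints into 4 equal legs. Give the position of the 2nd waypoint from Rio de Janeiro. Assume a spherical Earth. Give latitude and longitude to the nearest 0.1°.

≈ (47.3°S, 1.7°E)

From cos δ = sin φ₁ sin φ₂ + cos φ₁ cos φ₂ cos Δλ, the central angle is δ ≈ 1.510 rad (86.5°).
Interpolate at f = 2/4 with slerp weights a = sin((1−f)δ)/sin δ ≈ 0.687, b = sin(fδ)/sin δ ≈ 0.687.
p = a·p₁ + b·p₂ ≈ (0.677, 0.020, -0.735); φ = arcsin(p_z) ≈ -47.35°, λ = atan2(p_y, p_x) ≈ 1.71°.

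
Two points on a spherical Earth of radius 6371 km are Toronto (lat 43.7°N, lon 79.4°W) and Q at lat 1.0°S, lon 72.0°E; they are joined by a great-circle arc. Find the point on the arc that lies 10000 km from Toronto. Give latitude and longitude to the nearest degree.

≈ lat 34°N, lon 51°E

Write both endpoints as unit vectors p₁, p₂ with components (cos φ cos λ, cos φ sin λ, sin φ).
The central angle between the endpoints is δ = arccos(p₁·p₂) ≈ 2.274 rad (130.3°). The total great-circle distance is δ·R ≈ 2.274 × 6371 ≈ 14488 km, so the target fraction is f = 10000/14488 ≈ 0.690.
Interpolate at f ≈ 0.690 with slerp weights a = sin((1−f)δ)/sin δ ≈ 0.849, b = sin(fδ)/sin δ ≈ 1.311.
p = a·p₁ + b·p₂ ≈ (0.518, 0.643, 0.564); φ = arcsin(p_z) ≈ 34.31°, λ = atan2(p_y, p_x) ≈ 51.16°.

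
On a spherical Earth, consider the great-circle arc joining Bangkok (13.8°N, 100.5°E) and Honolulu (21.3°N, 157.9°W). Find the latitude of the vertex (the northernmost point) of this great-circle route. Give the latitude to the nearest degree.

The great circle lies in the plane with unit normal n̂ = (p₁ × p₂)/|p₁ × p₂|.
Here n̂_z ≈ +0.890; the vertex latitude is φ_max = arccos|n̂_z| ≈ 27.1°.
Check via Clairaut: cos φ_max = |cos φ₁| · sin C = cos(13.8°)·sin(66.5°) ≈ 0.890, again giving ≈ 27.1°.

≈ 27°N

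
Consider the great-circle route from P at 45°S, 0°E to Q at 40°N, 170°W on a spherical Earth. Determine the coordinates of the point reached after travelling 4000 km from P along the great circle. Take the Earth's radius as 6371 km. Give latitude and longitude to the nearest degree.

Write both endpoints as unit vectors p₁, p₂ with components (cos φ cos λ, cos φ sin λ, sin φ).
The central angle between the endpoints is δ = arccos(p₁·p₂) ≈ 2.986 rad (171.1°). The total great-circle distance is δ·R ≈ 2.986 × 6371 ≈ 19026 km, so the target fraction is f = 4000/19026 ≈ 0.210.
Interpolate at f ≈ 0.210 with slerp weights a = sin((1−f)δ)/sin δ ≈ 4.561, b = sin(fδ)/sin δ ≈ 3.798.
p = a·p₁ + b·p₂ ≈ (0.360, -0.505, -0.784); φ = arcsin(p_z) ≈ -51.65°, λ = atan2(p_y, p_x) ≈ -54.50°.

≈ 52°S, 55°W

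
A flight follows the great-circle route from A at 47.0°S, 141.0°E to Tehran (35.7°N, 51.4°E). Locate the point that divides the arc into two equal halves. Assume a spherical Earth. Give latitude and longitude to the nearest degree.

From cos δ = sin φ₁ sin φ₂ + cos φ₁ cos φ₂ cos Δλ, the central angle is δ ≈ 2.007 rad (115.0°).
Interpolate at f = 1/2 with slerp weights a = sin((1−f)δ)/sin δ ≈ 0.931, b = sin(fδ)/sin δ ≈ 0.931.
p = a·p₁ + b·p₂ ≈ (-0.022, 0.990, -0.138); φ = arcsin(p_z) ≈ -7.91°, λ = atan2(p_y, p_x) ≈ 91.26°.

≈ 8°S, 91°E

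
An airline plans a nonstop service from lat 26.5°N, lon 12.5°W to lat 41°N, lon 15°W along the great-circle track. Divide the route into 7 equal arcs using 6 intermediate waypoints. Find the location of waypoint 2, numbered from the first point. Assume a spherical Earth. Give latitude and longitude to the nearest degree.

≈ lat 31°N, lon 13°W

Write both endpoints as unit vectors p₁, p₂ with components (cos φ cos λ, cos φ sin λ, sin φ).
The central angle between the endpoints is δ = arccos(p₁·p₂) ≈ 0.256 rad (14.6°).
Interpolate at f = 2/7 with slerp weights a = sin((1−f)δ)/sin δ ≈ 0.718, b = sin(fδ)/sin δ ≈ 0.289.
p = a·p₁ + b·p₂ ≈ (0.838, -0.195, 0.510); φ = arcsin(p_z) ≈ 30.65°, λ = atan2(p_y, p_x) ≈ -13.13°.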